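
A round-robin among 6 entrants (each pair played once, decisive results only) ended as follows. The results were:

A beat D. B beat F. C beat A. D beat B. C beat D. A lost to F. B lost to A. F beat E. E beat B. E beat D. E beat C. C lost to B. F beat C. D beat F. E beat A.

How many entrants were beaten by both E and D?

1

E beat: A, B, C, D.
D beat: B, F.
Both beat: B — 1.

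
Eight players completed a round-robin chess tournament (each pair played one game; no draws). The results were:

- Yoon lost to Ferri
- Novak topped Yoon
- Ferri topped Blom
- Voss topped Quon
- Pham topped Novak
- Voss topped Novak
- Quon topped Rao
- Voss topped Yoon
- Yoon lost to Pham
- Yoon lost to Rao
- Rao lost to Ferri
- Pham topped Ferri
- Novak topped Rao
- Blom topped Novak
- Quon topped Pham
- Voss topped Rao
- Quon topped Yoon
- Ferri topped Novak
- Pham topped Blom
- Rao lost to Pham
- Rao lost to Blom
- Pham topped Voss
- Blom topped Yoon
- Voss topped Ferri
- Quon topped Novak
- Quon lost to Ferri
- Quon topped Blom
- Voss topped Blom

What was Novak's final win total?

2

Novak's results: beat Rao, Yoon; lost to Quon, Voss, Ferri, Blom, Pham.
That is 2 wins.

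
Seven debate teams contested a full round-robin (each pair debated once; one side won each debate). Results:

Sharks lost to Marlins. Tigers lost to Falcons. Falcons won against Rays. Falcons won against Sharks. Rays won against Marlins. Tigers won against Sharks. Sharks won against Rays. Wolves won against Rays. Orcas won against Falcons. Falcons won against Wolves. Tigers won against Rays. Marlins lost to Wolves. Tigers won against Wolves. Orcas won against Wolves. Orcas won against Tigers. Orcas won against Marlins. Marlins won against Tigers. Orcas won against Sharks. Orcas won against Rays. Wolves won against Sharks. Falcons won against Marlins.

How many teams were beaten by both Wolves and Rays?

Wolves beat: Marlins, Sharks, Rays.
Rays beat: Marlins.
Both beat: Marlins — 1.

1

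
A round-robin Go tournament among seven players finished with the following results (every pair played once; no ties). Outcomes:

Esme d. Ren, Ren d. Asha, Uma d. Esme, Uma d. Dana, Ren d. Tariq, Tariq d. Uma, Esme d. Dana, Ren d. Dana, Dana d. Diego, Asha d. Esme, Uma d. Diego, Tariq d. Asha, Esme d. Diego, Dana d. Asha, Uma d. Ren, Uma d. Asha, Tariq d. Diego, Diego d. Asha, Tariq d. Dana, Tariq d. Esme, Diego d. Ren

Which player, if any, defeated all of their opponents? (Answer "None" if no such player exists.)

Highest win total is Uma with 5 (out of 6 possible).
Uma lost to Tariq, so no player went undefeated.

None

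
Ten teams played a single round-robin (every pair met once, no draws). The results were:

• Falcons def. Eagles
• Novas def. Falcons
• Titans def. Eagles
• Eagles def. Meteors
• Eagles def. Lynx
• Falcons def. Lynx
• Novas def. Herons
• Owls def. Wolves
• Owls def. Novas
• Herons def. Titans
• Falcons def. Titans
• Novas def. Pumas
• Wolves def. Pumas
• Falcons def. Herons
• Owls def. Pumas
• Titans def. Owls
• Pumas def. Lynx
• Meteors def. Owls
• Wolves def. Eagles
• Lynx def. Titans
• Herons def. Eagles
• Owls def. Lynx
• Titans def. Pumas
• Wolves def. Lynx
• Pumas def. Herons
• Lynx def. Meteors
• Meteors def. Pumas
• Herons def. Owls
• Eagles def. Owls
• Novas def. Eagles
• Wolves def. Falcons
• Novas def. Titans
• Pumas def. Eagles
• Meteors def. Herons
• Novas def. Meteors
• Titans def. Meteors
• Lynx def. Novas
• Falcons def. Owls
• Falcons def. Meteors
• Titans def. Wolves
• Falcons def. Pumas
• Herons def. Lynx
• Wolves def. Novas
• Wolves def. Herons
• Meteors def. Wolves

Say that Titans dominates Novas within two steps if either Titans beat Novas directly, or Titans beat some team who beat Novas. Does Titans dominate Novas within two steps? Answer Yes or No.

Titans did not beat Novas directly.
Titans beat Owls, Pumas, Meteors, Eagles, Wolves. Of those, Owls beat Novas.

Yes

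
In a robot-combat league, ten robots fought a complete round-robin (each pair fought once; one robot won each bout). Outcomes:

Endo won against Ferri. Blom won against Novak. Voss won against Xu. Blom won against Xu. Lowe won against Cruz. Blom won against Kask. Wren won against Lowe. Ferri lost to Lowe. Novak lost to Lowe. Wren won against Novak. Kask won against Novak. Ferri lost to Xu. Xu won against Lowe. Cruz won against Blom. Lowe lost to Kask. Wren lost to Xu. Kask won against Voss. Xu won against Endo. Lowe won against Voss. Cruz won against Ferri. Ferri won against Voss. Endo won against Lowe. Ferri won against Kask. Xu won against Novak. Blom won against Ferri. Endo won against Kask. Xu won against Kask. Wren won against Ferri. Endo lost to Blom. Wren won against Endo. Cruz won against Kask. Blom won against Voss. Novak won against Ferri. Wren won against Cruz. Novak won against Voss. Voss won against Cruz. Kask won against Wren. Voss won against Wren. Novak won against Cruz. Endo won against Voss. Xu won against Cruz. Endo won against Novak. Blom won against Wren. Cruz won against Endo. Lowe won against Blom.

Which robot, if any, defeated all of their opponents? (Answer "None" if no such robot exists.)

None

Highest win total is Xu with 7 (out of 9 possible).
Xu lost to Blom, Voss, so no robot went undefeated.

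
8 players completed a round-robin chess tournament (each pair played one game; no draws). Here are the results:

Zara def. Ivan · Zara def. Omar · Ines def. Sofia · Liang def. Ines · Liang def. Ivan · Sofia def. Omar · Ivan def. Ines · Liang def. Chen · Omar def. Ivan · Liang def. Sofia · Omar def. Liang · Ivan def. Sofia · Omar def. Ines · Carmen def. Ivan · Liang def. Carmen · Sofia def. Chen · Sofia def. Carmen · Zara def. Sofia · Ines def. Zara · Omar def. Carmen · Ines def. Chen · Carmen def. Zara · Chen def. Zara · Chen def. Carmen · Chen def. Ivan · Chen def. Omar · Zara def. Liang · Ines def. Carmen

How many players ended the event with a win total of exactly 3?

Win totals: Carmen 2, Ines 4, Chen 4, Sofia 3, Liang 5, Ivan 2, Omar 4, Zara 4.
Exactly 3: Sofia — 1 player.

1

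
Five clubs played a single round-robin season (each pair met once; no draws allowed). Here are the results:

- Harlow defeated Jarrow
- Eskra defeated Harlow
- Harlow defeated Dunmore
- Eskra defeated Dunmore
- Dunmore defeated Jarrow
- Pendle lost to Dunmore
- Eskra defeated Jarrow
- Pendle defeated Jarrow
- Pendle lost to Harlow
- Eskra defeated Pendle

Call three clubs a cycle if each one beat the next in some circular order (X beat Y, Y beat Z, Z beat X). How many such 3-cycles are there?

Win totals: Pendle 1, Dunmore 2, Jarrow 0, Eskra 4, Harlow 3.
A club with w wins dominates both others in C(w,2) triples; summing gives 0 + 1 + 0 + 6 + 3 = 10 transitive triples.
Total triples C(5,3) = 10, so cyclic triples = 10 − 10 = 0.

0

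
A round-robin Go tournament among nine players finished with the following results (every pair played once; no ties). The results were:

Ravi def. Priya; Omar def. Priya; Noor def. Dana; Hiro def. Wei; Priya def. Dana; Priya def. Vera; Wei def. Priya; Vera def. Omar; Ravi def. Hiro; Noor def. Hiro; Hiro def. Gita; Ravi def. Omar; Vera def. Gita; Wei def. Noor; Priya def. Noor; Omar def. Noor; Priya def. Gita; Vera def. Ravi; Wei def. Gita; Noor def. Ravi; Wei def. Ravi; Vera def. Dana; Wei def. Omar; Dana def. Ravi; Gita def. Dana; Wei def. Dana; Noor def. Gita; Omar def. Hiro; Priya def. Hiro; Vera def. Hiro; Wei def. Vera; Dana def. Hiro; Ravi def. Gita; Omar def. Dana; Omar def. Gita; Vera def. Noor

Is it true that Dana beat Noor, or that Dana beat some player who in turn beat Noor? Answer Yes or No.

Dana did not beat Noor directly.
Dana beat Hiro, Ravi, but each of them lost to Noor. No two-step path.

No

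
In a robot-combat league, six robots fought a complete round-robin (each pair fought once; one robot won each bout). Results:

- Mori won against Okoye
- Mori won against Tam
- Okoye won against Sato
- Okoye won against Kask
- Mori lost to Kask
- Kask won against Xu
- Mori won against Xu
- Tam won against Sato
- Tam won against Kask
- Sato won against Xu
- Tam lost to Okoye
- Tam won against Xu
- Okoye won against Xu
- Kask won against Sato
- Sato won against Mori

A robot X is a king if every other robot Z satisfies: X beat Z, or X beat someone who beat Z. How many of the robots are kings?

3

Kask reaches everyone (king).
Sato cannot reach Kask in two steps.
Okoye reaches everyone (king).
Xu cannot reach Kask, Sato, Okoye, Mori, Tam in two steps.
Mori reaches everyone (king).
Tam cannot reach Okoye in two steps.
Kings: Kask, Okoye, Mori — 3.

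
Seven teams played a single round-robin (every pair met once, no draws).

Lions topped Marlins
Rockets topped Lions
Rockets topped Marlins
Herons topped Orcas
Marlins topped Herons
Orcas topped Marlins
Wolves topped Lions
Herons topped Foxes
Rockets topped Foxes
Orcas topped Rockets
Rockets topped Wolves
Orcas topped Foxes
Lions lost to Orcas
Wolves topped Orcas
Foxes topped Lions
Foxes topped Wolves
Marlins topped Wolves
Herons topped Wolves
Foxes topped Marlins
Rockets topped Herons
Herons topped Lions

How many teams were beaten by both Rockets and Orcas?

3

Rockets beat: Marlins, Wolves, Herons, Foxes, Lions.
Orcas beat: Marlins, Rockets, Foxes, Lions.
Both beat: Marlins, Foxes, Lions — 3.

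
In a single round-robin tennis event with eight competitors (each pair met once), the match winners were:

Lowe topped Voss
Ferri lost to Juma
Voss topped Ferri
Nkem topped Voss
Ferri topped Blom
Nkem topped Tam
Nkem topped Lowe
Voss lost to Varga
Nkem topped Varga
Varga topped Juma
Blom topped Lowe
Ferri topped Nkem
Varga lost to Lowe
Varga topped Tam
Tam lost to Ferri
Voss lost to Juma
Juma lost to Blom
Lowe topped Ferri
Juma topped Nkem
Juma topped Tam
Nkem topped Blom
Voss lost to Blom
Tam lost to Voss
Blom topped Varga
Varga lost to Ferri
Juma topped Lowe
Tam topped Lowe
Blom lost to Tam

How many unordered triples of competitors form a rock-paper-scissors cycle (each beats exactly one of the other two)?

16

Win totals: Juma 5, Tam 2, Varga 3, Voss 2, Lowe 3, Blom 4, Ferri 4, Nkem 5.
A competitor with w wins dominates both others in C(w,2) triples; summing gives 10 + 1 + 3 + 1 + 3 + 6 + 6 + 10 = 40 transitive triples.
Total triples C(8,3) = 56, so cyclic triples = 56 − 40 = 16.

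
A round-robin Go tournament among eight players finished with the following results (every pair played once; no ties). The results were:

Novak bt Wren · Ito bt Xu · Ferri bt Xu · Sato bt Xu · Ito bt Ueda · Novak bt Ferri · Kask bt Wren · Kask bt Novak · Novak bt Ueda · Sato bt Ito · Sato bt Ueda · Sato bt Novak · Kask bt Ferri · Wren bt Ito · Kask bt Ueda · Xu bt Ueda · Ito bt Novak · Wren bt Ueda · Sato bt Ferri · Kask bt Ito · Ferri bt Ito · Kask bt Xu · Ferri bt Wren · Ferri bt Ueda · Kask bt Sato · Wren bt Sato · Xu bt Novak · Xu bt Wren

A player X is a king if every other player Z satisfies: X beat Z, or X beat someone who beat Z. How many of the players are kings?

1

Sato cannot reach Kask in two steps.
Kask reaches everyone (king).
Ferri cannot reach Kask in two steps.
Wren cannot reach Kask in two steps.
Ito cannot reach Sato, Kask in two steps.
Novak cannot reach Kask in two steps.
Ueda cannot reach Sato, Kask, Ferri, Wren, Ito, Novak, Xu in two steps.
Xu cannot reach Kask in two steps.
Kings: Kask — 1.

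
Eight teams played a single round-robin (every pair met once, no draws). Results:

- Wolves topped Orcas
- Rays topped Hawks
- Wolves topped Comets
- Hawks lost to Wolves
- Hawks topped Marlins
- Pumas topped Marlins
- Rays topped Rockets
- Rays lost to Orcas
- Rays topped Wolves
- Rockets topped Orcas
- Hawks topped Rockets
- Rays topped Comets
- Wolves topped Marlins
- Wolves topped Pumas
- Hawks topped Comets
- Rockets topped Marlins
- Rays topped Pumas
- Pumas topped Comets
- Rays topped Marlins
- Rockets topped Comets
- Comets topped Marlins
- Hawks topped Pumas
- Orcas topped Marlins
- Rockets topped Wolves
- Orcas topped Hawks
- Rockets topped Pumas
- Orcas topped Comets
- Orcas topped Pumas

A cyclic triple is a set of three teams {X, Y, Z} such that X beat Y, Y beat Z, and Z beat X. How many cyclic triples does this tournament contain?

4

Win totals: Hawks 4, Wolves 5, Pumas 2, Orcas 5, Comets 1, Rays 6, Rockets 5, Marlins 0.
A team with w wins dominates both others in C(w,2) triples; summing gives 6 + 10 + 1 + 10 + 0 + 15 + 10 + 0 = 52 transitive triples.
Total triples C(8,3) = 56, so cyclic triples = 56 − 52 = 4.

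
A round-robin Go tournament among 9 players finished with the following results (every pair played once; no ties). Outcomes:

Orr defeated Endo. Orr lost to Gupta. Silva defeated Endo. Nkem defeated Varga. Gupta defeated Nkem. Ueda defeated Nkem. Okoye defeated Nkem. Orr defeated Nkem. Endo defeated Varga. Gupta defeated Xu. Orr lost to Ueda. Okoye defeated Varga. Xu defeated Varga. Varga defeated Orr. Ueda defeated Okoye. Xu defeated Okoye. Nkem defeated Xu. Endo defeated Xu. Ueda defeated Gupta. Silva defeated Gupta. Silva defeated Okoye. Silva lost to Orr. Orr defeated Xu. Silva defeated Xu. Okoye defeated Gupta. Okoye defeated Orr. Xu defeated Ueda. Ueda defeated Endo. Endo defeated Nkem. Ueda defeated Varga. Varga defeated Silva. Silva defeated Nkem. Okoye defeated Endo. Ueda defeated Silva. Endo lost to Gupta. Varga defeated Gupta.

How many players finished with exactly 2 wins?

1

Win totals: Orr 4, Endo 3, Xu 3, Silva 5, Ueda 7, Varga 3, Okoye 5, Nkem 2, Gupta 4.
Exactly 2: Nkem — 1 player.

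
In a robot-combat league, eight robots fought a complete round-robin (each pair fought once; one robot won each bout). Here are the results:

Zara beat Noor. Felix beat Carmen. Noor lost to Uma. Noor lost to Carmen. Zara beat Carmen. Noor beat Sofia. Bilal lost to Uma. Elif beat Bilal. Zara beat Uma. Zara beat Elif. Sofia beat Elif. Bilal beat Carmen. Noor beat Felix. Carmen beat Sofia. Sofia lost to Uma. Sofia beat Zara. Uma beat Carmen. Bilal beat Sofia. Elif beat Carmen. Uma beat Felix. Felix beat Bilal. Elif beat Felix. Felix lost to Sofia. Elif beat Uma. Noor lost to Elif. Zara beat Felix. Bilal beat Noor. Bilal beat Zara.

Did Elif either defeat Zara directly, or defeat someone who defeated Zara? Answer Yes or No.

Yes

Elif did not beat Zara directly.
Elif beat Uma, Bilal, Noor, Carmen, Felix. Of those, Bilal beat Zara.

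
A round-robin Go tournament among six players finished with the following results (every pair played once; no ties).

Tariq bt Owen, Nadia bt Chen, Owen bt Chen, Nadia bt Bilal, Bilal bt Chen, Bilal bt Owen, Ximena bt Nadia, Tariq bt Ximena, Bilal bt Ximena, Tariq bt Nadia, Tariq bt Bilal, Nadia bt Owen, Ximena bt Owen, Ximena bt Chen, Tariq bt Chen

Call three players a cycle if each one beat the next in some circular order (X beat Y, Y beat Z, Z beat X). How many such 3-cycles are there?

1

Of the C(6,3) = 20 triples, the cyclic ones are: {Bilal, Ximena, Nadia}.
That is 1.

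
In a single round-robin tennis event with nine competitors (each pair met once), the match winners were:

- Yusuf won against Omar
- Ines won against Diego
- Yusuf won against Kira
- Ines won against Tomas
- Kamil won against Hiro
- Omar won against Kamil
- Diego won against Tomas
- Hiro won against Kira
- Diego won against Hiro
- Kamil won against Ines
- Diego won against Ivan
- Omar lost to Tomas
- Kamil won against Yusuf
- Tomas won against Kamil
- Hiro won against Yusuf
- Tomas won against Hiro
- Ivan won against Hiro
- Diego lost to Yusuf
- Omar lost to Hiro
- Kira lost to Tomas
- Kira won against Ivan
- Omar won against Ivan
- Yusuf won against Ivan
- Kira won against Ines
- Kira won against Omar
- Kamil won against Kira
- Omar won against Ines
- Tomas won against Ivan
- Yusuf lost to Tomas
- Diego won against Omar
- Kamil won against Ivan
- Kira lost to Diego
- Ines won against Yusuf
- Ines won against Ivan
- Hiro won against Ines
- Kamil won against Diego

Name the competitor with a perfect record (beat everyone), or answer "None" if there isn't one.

Highest win total is Tomas with 6 (out of 8 possible).
Tomas lost to Diego, Ines, so no competitor went undefeated.

None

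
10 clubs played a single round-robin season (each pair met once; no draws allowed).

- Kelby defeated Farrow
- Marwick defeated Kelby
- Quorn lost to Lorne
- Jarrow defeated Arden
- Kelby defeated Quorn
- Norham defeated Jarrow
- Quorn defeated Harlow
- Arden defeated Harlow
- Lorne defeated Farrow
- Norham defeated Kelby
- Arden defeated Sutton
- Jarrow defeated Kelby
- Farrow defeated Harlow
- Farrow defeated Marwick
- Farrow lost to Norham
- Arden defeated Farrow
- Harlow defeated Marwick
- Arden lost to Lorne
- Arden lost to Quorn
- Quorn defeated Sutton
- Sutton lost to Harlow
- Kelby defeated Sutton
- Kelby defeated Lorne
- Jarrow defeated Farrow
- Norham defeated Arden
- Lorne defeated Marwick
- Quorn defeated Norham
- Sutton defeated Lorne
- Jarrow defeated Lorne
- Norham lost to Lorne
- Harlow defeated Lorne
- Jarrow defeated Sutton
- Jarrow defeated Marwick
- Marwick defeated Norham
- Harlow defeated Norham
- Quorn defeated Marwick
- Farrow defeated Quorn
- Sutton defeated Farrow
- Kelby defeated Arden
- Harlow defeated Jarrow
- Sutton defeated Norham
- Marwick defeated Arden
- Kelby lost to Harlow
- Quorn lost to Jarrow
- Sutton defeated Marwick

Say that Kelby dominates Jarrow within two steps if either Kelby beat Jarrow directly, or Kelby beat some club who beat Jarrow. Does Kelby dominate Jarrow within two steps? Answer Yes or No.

No

Kelby did not beat Jarrow directly.
Kelby beat Sutton, Quorn, Lorne, Arden, Farrow, but each of them lost to Jarrow. No two-step path.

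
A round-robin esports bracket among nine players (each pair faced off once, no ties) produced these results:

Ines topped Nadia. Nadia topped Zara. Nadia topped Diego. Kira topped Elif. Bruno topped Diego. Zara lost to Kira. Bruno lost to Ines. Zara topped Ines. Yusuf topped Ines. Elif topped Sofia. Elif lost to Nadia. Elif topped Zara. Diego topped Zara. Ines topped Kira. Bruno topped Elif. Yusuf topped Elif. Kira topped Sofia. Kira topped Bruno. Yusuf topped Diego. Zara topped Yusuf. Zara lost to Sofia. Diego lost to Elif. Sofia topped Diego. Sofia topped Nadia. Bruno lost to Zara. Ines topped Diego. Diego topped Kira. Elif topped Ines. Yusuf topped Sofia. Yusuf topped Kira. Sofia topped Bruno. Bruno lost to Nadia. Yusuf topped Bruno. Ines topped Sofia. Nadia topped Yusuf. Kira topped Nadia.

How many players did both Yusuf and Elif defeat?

Yusuf beat: Sofia, Kira, Elif, Ines, Bruno, Diego.
Elif beat: Sofia, Zara, Ines, Diego.
Both beat: Sofia, Ines, Diego — 3.

3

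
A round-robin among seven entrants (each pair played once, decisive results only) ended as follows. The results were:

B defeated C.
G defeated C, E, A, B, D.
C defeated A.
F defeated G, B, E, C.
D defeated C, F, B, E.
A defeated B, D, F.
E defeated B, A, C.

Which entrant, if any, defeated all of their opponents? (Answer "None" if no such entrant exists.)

None

Highest win total is G with 5 (out of 6 possible).
G lost to F, so no entrant went undefeated.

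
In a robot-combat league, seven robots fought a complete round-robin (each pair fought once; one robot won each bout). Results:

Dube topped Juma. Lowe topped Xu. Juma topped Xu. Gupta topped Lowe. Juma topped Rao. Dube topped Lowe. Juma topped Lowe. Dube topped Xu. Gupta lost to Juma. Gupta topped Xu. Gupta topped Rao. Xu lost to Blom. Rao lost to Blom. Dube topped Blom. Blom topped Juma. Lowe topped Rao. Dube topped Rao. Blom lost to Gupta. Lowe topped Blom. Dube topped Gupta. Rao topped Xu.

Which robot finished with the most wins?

Dube

Win totals: Rao 1, Lowe 3, Blom 3, Juma 4, Xu 0, Gupta 4, Dube 6.
Dube leads with 6 wins (next highest: 4).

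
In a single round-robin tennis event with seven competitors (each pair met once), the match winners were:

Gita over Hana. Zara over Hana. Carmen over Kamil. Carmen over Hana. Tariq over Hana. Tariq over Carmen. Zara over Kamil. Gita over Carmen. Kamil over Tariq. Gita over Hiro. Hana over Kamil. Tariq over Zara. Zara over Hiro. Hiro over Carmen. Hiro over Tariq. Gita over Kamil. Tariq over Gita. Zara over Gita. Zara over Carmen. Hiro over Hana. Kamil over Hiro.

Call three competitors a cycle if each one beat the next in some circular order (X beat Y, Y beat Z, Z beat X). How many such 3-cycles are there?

8

Win totals: Hiro 3, Carmen 2, Zara 5, Tariq 4, Hana 1, Gita 4, Kamil 2.
A competitor with w wins dominates both others in C(w,2) triples; summing gives 3 + 1 + 10 + 6 + 0 + 6 + 1 = 27 transitive triples.
Total triples C(7,3) = 35, so cyclic triples = 35 − 27 = 8.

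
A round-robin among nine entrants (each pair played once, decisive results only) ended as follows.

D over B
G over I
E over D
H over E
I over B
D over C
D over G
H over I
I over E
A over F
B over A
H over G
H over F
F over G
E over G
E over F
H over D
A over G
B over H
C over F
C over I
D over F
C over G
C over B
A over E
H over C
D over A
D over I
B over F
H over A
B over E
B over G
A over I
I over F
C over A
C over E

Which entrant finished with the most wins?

H

Win totals: A 4, B 5, C 6, D 6, E 3, F 1, G 1, H 7, I 3.
H leads with 7 wins (next highest: 6).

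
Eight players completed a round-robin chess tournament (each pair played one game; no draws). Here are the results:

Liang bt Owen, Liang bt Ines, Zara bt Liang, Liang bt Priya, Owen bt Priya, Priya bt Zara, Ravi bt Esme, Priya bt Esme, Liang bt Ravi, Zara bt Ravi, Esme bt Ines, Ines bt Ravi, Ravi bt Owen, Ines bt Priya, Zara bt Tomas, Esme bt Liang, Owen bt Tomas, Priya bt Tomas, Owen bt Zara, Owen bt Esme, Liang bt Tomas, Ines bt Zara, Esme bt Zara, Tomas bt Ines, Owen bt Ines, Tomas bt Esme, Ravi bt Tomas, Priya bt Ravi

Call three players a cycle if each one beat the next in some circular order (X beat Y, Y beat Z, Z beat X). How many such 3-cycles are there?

Win totals: Priya 4, Owen 5, Esme 3, Ines 3, Zara 3, Liang 5, Ravi 3, Tomas 2.
A player with w wins dominates both others in C(w,2) triples; summing gives 6 + 10 + 3 + 3 + 3 + 10 + 3 + 1 = 39 transitive triples.
Total triples C(8,3) = 56, so cyclic triples = 56 − 39 = 17.

17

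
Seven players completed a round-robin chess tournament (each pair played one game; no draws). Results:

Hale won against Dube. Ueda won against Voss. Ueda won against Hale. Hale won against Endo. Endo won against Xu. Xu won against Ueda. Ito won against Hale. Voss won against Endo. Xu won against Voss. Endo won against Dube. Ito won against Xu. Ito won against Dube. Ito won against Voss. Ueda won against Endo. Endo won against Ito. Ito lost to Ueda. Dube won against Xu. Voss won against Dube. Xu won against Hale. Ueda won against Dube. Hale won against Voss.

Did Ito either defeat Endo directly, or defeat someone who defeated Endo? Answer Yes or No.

Yes

Ito did not beat Endo directly.
Ito beat Xu, Voss, Hale, Dube. Of those, Voss beat Endo.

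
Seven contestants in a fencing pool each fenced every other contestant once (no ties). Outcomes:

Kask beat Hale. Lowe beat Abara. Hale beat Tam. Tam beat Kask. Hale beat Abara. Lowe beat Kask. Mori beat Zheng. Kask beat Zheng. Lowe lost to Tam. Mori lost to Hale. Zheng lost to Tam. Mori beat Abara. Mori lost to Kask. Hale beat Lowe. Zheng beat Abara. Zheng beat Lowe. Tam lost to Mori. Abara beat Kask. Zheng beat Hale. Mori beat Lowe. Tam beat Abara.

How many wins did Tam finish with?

Tam's results: beat Kask, Zheng, Lowe, Abara; lost to Hale, Mori.
That is 4 wins.

4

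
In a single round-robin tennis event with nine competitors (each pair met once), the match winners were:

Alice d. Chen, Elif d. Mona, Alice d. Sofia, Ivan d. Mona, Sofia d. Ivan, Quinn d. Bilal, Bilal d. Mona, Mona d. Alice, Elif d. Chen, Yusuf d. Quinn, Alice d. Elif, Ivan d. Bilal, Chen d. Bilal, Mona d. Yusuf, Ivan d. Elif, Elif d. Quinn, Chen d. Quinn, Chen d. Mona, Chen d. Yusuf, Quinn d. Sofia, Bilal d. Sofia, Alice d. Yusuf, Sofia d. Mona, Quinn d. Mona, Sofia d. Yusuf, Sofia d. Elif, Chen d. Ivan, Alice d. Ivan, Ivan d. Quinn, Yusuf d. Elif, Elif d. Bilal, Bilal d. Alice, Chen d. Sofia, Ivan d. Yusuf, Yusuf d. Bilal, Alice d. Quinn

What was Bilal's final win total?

3

Bilal's results: beat Alice, Sofia, Mona; lost to Ivan, Chen, Elif, Yusuf, Quinn.
That is 3 wins.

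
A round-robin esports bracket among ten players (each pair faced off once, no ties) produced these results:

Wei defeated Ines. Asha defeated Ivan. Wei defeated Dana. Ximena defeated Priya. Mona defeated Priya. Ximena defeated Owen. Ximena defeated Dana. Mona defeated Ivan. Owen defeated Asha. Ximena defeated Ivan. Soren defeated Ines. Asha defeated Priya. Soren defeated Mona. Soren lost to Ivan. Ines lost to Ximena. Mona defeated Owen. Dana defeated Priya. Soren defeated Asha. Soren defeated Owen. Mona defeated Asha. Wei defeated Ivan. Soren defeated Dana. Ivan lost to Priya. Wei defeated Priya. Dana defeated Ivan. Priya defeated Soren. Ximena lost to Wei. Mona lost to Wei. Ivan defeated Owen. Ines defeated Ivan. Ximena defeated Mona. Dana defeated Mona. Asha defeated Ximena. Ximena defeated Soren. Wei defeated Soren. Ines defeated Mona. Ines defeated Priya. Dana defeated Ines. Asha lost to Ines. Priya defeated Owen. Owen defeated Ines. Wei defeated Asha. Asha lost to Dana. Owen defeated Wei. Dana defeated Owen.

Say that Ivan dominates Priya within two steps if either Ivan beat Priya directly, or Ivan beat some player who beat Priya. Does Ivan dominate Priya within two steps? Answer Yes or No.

No

Ivan did not beat Priya directly.
Ivan beat Soren, Owen, but each of them lost to Priya. No two-step path.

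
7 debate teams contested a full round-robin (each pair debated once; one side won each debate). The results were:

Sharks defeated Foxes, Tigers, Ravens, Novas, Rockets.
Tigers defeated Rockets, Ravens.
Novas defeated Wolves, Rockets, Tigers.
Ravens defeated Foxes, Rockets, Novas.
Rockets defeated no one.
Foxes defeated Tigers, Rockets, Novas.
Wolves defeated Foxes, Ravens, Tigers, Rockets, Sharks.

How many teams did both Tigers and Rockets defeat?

Tigers beat: Ravens, Rockets.
Rockets beat: no one.
No one was beaten by both.

0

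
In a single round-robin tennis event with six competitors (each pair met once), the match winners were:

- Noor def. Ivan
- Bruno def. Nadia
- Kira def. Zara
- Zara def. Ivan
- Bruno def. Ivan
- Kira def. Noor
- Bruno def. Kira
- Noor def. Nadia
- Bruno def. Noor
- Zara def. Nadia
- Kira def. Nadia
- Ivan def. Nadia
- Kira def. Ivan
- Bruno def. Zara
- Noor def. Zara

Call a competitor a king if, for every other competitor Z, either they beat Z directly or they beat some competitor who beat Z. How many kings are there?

1

Noor cannot reach Bruno, Kira in two steps.
Bruno reaches everyone (king).
Kira cannot reach Bruno in two steps.
Zara cannot reach Noor, Bruno, Kira in two steps.
Ivan cannot reach Noor, Bruno, Kira, Zara in two steps.
Nadia cannot reach Noor, Bruno, Kira, Zara, Ivan in two steps.
Kings: Bruno — 1.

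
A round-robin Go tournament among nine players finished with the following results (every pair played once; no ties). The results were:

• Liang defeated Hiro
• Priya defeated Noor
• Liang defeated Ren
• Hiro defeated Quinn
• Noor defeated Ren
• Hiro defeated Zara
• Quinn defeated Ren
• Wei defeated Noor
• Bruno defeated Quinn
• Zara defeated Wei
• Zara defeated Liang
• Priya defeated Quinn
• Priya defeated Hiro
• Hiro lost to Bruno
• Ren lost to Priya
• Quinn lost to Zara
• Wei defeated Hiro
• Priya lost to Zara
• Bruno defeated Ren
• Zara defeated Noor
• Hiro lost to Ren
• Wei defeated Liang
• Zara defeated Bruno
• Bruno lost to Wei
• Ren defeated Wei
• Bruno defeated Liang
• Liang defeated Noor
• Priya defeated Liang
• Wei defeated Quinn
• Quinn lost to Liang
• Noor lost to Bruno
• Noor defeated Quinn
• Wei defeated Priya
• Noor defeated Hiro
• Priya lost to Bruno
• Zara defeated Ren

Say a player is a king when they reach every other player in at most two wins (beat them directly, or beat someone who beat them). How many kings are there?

5

Priya cannot reach Bruno in two steps.
Ren reaches everyone (king).
Quinn cannot reach Priya, Liang, Zara, Bruno, Noor in two steps.
Wei reaches everyone (king).
Hiro reaches everyone (king).
Liang cannot reach Priya, Bruno in two steps.
Zara reaches everyone (king).
Bruno reaches everyone (king).
Noor cannot reach Priya, Liang, Bruno in two steps.
Kings: Ren, Wei, Hiro, Zara, Bruno — 5.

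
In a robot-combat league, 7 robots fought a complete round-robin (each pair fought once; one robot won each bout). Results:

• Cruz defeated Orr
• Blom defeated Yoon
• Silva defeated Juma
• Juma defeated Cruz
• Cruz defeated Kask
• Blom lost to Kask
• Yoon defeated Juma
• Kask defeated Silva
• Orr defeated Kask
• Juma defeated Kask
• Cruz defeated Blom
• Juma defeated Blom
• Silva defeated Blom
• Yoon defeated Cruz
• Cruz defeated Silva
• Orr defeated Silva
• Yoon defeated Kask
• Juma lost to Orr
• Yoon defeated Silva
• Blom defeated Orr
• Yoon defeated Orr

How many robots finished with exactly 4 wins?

1

Win totals: Kask 2, Juma 3, Yoon 5, Silva 2, Blom 2, Orr 3, Cruz 4.
Exactly 4: Cruz — 1 robot.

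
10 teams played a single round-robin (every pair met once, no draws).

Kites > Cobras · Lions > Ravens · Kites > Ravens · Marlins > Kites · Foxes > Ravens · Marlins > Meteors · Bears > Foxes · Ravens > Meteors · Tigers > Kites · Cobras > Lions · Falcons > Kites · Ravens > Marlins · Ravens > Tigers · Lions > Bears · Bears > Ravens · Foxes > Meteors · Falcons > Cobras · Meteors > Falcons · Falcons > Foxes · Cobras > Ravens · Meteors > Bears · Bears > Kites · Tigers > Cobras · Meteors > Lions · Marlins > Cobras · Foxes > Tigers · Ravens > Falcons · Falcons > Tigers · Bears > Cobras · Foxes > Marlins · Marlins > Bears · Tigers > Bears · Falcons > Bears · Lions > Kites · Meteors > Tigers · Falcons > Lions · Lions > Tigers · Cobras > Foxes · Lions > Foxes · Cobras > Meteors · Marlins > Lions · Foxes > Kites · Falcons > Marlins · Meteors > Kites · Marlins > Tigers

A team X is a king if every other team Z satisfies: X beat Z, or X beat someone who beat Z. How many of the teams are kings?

8

Ravens reaches everyone (king).
Bears reaches everyone (king).
Tigers cannot reach Falcons, Marlins in two steps.
Falcons reaches everyone (king).
Lions reaches everyone (king).
Kites cannot reach Bears in two steps.
Cobras reaches everyone (king).
Meteors reaches everyone (king).
Marlins reaches everyone (king).
Foxes reaches everyone (king).
Kings: Ravens, Bears, Falcons, Lions, Cobras, Meteors, Marlins, Foxes — 8.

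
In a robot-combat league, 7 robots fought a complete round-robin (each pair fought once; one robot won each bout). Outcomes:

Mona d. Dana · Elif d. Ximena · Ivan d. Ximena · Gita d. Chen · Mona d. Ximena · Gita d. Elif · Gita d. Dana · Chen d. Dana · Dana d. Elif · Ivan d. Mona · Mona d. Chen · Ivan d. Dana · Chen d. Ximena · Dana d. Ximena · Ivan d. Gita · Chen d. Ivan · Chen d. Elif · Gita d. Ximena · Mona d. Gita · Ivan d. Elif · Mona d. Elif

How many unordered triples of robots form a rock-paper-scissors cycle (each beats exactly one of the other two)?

Win totals: Mona 5, Chen 4, Ivan 5, Ximena 0, Gita 4, Dana 2, Elif 1.
A robot with w wins dominates both others in C(w,2) triples; summing gives 10 + 6 + 10 + 0 + 6 + 1 + 0 = 33 transitive triples.
Total triples C(7,3) = 35, so cyclic triples = 35 − 33 = 2.

2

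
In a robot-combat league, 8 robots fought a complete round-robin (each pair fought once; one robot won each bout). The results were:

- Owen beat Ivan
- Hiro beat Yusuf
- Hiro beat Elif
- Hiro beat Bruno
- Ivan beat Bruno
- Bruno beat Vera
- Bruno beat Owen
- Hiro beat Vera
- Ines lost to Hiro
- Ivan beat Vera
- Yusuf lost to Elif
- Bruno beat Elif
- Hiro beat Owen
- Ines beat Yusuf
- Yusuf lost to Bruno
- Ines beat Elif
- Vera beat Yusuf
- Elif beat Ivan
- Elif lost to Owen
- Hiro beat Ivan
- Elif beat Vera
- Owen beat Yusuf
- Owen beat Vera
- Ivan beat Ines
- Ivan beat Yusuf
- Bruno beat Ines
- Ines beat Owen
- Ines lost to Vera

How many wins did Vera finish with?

Vera's results: beat Ines, Yusuf; lost to Elif, Owen, Hiro, Bruno, Ivan.
That is 2 wins.

2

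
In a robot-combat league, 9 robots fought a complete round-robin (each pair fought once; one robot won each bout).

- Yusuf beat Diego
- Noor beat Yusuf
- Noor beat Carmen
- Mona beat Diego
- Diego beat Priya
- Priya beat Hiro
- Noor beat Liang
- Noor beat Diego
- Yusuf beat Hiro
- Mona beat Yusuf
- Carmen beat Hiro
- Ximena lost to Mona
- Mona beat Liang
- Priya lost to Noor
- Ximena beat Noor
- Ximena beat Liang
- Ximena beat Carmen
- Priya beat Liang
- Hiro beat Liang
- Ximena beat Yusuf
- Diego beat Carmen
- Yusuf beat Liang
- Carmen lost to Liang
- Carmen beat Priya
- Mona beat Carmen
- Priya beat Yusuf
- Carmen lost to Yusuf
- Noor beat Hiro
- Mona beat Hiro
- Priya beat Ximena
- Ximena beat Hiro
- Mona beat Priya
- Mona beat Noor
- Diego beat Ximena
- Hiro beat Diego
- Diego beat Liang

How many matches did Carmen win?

2

Carmen's results: beat Hiro, Priya; lost to Yusuf, Mona, Noor, Liang, Ximena, Diego.
That is 2 wins.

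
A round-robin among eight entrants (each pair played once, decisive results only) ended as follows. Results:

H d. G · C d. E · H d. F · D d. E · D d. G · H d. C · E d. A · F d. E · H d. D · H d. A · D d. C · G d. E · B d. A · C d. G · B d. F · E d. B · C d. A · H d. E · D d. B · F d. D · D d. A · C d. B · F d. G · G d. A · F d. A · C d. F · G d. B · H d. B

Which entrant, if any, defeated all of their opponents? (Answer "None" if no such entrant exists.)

H

H has 7 wins out of 7 opponents — a perfect record.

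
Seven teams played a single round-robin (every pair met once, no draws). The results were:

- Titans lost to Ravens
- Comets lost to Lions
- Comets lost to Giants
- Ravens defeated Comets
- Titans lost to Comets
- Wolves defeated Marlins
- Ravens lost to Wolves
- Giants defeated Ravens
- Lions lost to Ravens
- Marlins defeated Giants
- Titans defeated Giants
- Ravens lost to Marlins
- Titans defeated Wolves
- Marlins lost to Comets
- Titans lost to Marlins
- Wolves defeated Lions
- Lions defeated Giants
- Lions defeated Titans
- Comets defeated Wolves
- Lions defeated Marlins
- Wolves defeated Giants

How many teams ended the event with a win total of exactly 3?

3

Win totals: Lions 4, Wolves 4, Comets 3, Giants 2, Ravens 3, Marlins 3, Titans 2.
Exactly 3: Comets, Ravens, Marlins — 3 teams.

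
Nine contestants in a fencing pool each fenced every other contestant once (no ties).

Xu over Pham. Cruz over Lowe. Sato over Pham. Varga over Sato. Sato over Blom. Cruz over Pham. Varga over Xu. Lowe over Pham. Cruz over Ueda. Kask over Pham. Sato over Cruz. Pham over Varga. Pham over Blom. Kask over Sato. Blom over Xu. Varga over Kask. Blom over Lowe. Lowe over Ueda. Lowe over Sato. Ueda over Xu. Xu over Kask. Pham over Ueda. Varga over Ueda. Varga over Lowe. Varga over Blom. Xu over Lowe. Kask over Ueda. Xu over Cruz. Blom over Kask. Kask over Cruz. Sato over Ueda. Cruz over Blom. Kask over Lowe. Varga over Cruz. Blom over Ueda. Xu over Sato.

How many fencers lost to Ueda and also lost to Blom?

Ueda beat: Xu.
Blom beat: Ueda, Xu, Lowe, Kask.
Both beat: Xu — 1.

1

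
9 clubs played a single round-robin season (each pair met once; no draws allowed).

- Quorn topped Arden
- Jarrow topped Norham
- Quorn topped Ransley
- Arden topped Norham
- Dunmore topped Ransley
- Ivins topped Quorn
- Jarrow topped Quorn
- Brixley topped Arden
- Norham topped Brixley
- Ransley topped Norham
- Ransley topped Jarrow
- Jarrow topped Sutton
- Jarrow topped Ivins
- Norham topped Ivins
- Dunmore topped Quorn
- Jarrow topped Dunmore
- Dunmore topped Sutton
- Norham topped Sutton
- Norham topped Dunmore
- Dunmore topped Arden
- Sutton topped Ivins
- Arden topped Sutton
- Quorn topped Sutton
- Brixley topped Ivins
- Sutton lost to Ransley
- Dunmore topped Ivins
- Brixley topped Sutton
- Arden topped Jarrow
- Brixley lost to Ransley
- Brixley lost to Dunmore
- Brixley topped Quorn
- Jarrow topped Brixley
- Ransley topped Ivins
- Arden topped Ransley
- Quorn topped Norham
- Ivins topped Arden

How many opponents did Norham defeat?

4

Norham's results: beat Brixley, Ivins, Dunmore, Sutton; lost to Arden, Quorn, Ransley, Jarrow.
That is 4 wins.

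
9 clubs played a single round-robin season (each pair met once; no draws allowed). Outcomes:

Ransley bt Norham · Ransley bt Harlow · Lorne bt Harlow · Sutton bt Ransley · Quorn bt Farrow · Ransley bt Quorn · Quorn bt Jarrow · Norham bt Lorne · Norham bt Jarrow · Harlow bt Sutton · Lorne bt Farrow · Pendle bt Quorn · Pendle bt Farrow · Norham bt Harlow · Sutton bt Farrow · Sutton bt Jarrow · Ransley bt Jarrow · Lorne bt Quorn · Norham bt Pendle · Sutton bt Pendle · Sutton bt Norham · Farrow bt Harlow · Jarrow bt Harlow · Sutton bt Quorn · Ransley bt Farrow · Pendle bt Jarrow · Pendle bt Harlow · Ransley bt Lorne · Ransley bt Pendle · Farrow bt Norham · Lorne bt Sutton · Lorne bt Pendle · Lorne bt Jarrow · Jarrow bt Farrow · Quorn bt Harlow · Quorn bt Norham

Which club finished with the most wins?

Win totals: Sutton 6, Quorn 4, Ransley 7, Lorne 6, Norham 4, Jarrow 2, Harlow 1, Farrow 2, Pendle 4.
Ransley leads with 7 wins (next highest: 6).

Ransley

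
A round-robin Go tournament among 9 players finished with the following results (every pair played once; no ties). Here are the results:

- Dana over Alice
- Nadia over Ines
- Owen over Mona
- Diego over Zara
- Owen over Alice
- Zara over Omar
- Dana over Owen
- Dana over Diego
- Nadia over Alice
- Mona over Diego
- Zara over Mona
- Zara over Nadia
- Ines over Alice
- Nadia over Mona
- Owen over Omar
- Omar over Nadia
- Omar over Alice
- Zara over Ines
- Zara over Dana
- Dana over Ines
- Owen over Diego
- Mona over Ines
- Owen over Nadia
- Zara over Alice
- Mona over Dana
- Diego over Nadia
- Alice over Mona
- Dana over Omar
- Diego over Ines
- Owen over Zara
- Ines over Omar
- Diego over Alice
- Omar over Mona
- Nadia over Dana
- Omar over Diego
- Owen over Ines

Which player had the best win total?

Owen

Win totals: Dana 5, Ines 2, Owen 7, Alice 1, Omar 4, Diego 4, Mona 3, Nadia 4, Zara 6.
Owen leads with 7 wins (next highest: 6).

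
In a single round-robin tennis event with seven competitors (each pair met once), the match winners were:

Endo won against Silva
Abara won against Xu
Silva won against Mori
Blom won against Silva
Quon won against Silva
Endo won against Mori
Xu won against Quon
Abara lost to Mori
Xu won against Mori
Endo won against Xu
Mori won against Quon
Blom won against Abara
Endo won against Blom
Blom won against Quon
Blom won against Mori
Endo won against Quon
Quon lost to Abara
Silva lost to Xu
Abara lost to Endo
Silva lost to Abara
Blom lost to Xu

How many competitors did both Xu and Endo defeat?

4

Xu beat: Blom, Quon, Silva, Mori.
Endo beat: Blom, Quon, Abara, Xu, Silva, Mori.
Both beat: Blom, Quon, Silva, Mori — 4.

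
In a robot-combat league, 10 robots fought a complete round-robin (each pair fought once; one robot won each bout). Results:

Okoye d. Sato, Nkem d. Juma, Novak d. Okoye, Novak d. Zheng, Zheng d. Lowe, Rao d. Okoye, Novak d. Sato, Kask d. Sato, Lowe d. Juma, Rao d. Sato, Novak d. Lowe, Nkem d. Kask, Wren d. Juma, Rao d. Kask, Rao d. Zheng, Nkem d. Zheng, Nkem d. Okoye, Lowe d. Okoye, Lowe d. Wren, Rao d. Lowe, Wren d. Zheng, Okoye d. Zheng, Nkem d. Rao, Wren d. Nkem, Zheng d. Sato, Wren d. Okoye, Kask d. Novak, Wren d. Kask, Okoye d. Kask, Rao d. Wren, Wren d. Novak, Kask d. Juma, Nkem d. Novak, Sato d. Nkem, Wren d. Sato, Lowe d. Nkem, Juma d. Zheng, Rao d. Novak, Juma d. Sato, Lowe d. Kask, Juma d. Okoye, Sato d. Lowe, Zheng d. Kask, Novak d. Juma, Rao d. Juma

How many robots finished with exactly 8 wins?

Win totals: Wren 7, Juma 3, Lowe 5, Nkem 6, Sato 2, Zheng 3, Novak 5, Okoye 3, Rao 8, Kask 3.
Exactly 8: Rao — 1 robot.

1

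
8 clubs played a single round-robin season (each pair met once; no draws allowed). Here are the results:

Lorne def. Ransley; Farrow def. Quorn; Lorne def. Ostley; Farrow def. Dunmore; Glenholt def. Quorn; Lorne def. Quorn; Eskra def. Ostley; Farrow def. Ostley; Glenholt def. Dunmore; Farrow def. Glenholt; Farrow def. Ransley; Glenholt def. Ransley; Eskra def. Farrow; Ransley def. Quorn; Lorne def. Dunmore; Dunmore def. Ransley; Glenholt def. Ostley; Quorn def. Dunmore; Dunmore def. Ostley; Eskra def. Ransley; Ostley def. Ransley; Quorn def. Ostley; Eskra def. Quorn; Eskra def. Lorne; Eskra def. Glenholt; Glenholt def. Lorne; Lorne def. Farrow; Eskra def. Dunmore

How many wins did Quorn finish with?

Quorn's results: beat Ostley, Dunmore; lost to Ransley, Glenholt, Eskra, Farrow, Lorne.
That is 2 wins.

2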